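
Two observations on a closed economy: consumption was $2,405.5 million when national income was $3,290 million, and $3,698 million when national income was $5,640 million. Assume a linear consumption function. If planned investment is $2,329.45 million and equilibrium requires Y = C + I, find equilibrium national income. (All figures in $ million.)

MPC = (3698 − 2405.5)/(5640 − 3290) = 1292.5/2350 = 0.55
a = 2405.5 − 0.55(3290) = 596
Equilibrium: Y = 596 + 0.55Y + 2329.45
0.45Y = 2925.45, so Y = 2925.45/0.45 = 6501

Y = 6501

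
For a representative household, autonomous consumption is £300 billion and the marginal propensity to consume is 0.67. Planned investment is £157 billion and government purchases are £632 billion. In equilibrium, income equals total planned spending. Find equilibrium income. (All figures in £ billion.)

Y = C + I + G = 300 + 0.67Y + 157 + 632
Y − 0.67Y = 1089
0.33Y = 1089, so Y = 1089/0.33 = 3300

Y = 3300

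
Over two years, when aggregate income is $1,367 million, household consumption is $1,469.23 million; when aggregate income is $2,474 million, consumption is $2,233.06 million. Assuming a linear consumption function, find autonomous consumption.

MPC = ΔC/ΔY = (2233.06 − 1469.23)/(2474 − 1367) = 763.83/1107 = 0.69
a = C − MPC·Y = 1469.23 − 0.69(1367) = 1469.23 − 943.23 = 526

a = 526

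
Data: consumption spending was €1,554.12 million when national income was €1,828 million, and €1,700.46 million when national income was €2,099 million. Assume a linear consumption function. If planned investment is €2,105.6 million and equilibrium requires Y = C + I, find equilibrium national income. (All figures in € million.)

MPC = (1700.46 − 1554.12)/(2099 − 1828) = 146.34/271 = 0.54
a = 1554.12 − 0.54(1828) = 567
Equilibrium: Y = 567 + 0.54Y + 2105.6
0.46Y = 2672.6, so Y = 2672.6/0.46 = 5810

Y = 5810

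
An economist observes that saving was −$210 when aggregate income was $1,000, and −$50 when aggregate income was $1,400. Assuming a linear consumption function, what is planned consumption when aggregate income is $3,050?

MPS = ΔS/ΔY = (-50 − (-210))/(1400 − 1000) = 160/400 = 0.4
MPC = 1 − MPS = 0.6
Autonomous saving = -210 − 0.4(1000) = -610, so a = 610
C = 610 + 0.6(3050) = 610 + 1830 = 2440

C = 2440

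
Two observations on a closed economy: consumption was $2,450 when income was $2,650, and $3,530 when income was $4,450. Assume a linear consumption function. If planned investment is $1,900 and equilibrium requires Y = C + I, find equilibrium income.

Y = 6900

MPC = (3530 − 2450)/(4450 − 2650) = 1080/1800 = 0.6
a = 2450 − 0.6(2650) = 860
Equilibrium: Y = 860 + 0.6Y + 1900
0.4Y = 2760, so Y = 2760/0.4 = 6900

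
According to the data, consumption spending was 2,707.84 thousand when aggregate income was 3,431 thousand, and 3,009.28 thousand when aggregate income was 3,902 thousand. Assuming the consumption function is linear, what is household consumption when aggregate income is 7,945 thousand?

C = 5596.8

MPC = (3009.28 − 2707.84)/(3902 − 3431) = 301.44/471 = 0.64
a = 2707.84 − 0.64(3431) = 2707.84 − 2195.84 = 512
C = 512 + 0.64(7945) = 512 + 5084.8 = 5596.8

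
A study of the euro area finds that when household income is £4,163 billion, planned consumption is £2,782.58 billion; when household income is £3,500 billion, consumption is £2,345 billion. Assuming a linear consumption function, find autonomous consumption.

MPC = ΔC/ΔY = (2782.58 − 2345)/(4163 − 3500) = 437.58/663 = 0.66
a = C − MPC·Y = 2345 − 0.66(3500) = 2345 − 2310 = 35

a = 35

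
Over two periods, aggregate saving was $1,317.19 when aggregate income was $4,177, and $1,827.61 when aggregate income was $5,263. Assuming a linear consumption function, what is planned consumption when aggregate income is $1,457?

MPS = ΔS/ΔY = (1827.61 − 1317.19)/(5263 − 4177) = 510.42/1086 = 0.47
MPC = 1 − MPS = 0.53
Autonomous saving = 1317.19 − 0.47(4177) = -646, so a = 646
C = 646 + 0.53(1457) = 646 + 772.21 = 1418.21

C = 1418.21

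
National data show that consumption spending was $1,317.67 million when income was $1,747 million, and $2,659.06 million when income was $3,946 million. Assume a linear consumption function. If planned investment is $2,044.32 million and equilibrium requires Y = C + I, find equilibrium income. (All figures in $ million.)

MPC = (2659.06 − 1317.67)/(3946 − 1747) = 1341.39/2199 = 0.61
a = 1317.67 − 0.61(1747) = 252
Equilibrium: Y = 252 + 0.61Y + 2044.32
0.39Y = 2296.32, so Y = 2296.32/0.39 = 5888

Y = 5888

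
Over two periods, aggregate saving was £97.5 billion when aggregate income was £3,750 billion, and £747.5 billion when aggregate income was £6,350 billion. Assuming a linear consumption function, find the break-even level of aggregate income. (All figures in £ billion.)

Y = 3360

MPS = ΔS/ΔY = (747.5 − 97.5)/(6350 − 3750) = 650/2600 = 0.25
MPC = 1 − MPS = 0.75
From S(3750) = 97.5: −a + 0.25(3750) = 97.5, so a = 937.5 − 97.5 = 840
Break-even (S = 0): Y = a/MPS = 840/0.25 = 3360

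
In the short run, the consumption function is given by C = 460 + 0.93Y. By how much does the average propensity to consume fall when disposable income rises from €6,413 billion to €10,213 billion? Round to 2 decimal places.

At Y = 6413: C = 460 + 0.93(6413) = 6424.09, APC = 6424.09/6413 = 1.002
At Y = 10213: C = 9958.09, APC = 9958.09/10213 = 0.975
Fall in APC = 1.002 − 0.975 = 0.027 ≈ 0.03

ΔAPC = 0.03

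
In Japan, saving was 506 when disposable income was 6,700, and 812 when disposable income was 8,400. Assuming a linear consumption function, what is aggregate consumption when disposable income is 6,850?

C = 6317

MPS = ΔS/ΔY = (812 − 506)/(8400 − 6700) = 306/1700 = 0.18
MPC = 1 − MPS = 0.82
Autonomous saving = 506 − 0.18(6700) = -700, so a = 700
C = 700 + 0.82(6850) = 700 + 5617 = 6317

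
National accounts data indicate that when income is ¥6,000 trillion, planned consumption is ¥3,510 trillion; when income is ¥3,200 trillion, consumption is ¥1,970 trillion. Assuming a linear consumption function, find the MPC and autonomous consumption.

MPC = ΔC/ΔY = (3510 − 1970)/(6000 − 3200) = 1540/2800 = 0.55
a = C − MPC·Y = 1970 − 0.55(3200) = 1970 − 1760 = 210

MPC = 0.55; a = 210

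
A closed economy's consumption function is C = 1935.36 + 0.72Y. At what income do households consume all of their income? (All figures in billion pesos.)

At break-even, C = Y: 1935.36 + 0.72Y = Y
0.28Y = 1935.36, so Y = 1935.36/0.28 = 6912

Y = 6912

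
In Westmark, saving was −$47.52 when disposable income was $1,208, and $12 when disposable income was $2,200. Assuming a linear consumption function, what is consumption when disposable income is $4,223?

MPS = ΔS/ΔY = (12 − (-47.52))/(2200 − 1208) = 59.52/992 = 0.06
MPC = 1 − MPS = 0.94
Autonomous saving = -47.52 − 0.06(1208) = -120, so a = 120
C = 120 + 0.94(4223) = 120 + 3969.62 = 4089.62

C = 4089.62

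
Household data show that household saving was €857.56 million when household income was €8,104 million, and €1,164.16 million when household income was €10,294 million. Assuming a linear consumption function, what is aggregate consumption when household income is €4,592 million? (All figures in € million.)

MPS = ΔS/ΔY = (1164.16 − 857.56)/(10294 − 8104) = 306.6/2190 = 0.14
MPC = 1 − MPS = 0.86
Autonomous saving = 857.56 − 0.14(8104) = -277, so a = 277
C = 277 + 0.86(4592) = 277 + 3949.12 = 4226.12

C = 4226.12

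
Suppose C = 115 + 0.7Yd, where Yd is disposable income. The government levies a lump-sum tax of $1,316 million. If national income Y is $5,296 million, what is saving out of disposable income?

S = 1079

Yd = Y − T = 5296 − 1316 = 3980
C = 115 + 0.7(3980) = 115 + 2786 = 2901
S = Yd − C = 3980 − 2901 = 1079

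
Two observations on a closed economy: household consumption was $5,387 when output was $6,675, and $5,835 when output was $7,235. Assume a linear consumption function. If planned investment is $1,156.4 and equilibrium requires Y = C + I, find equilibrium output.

Y = 6017

MPC = (5835 − 5387)/(7235 − 6675) = 448/560 = 0.8
a = 5387 − 0.8(6675) = 47
Equilibrium: Y = 47 + 0.8Y + 1156.4
0.2Y = 1203.4, so Y = 1203.4/0.2 = 6017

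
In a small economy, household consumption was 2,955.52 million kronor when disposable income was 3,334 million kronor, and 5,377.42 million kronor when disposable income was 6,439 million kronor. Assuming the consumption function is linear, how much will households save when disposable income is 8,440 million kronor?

MPC = (5377.42 − 2955.52)/(6439 − 3334) = 2421.9/3105 = 0.78
a = 2955.52 − 0.78(3334) = 2955.52 − 2600.52 = 355
C = 355 + 0.78(8440) = 6938.2
S = 8440 − 6938.2 = 1501.8

S = 1501.8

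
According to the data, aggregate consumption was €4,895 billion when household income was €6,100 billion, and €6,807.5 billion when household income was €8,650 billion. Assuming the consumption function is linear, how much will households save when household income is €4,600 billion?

MPC = (6807.5 − 4895)/(8650 − 6100) = 1912.5/2550 = 0.75
a = 4895 − 0.75(6100) = 4895 − 4575 = 320
C = 320 + 0.75(4600) = 3770
S = 4600 − 3770 = 830

S = 830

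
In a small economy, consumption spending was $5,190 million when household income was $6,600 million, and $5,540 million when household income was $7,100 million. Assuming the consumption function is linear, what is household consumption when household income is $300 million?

C = 780

MPC = (5540 − 5190)/(7100 − 6600) = 350/500 = 0.7
a = 5190 − 0.7(6600) = 5190 − 4620 = 570
C = 570 + 0.7(300) = 570 + 210 = 780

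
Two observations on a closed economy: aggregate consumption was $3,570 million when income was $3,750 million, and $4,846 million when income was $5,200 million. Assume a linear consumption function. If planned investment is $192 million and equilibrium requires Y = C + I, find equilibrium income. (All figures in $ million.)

Y = 3850

MPC = (4846 − 3570)/(5200 − 3750) = 1276/1450 = 0.88
a = 3570 − 0.88(3750) = 270
Equilibrium: Y = 270 + 0.88Y + 192
0.12Y = 462, so Y = 462/0.12 = 3850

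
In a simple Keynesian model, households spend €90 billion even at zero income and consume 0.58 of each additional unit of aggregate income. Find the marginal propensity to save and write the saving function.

MPS = 0.42; S = -90 + 0.42Y

MPS = 1 − MPC = 1 − 0.58 = 0.42
S = Y − C = -90 + 0.42Y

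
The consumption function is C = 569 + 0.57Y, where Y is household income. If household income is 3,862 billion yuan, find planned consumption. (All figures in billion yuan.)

C = 2770.34

C = 569 + 0.57(3862) = 569 + 2201.34 = 2770.34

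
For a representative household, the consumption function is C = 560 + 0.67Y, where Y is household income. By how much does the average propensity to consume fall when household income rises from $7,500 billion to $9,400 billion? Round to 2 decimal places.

ΔAPC = 0.02

At Y = 7500: C = 560 + 0.67(7500) = 5585, APC = 5585/7500 = 0.745
At Y = 9400: C = 6858, APC = 6858/9400 = 0.730
Fall in APC = 0.745 − 0.730 = 0.015 ≈ 0.02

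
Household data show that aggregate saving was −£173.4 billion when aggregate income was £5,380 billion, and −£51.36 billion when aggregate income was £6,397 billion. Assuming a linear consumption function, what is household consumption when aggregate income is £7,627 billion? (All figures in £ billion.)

MPS = ΔS/ΔY = (-51.36 − (-173.4))/(6397 − 5380) = 122.04/1017 = 0.12
MPC = 1 − MPS = 0.88
Autonomous saving = -173.4 − 0.12(5380) = -819, so a = 819
C = 819 + 0.88(7627) = 819 + 6711.76 = 7530.76

C = 7530.76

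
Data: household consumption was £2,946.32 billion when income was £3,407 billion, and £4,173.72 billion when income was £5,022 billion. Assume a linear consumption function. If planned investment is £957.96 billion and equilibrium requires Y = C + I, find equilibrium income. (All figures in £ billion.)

Y = 5479

MPC = (4173.72 − 2946.32)/(5022 − 3407) = 1227.4/1615 = 0.76
a = 2946.32 − 0.76(3407) = 357
Equilibrium: Y = 357 + 0.76Y + 957.96
0.24Y = 1314.96, so Y = 1314.96/0.24 = 5479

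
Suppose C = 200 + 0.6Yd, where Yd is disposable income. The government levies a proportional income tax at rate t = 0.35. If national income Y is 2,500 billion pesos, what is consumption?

C = 1175

Yd = (1 − 0.35)(2500) = 0.65(2500) = 1625
C = 200 + 0.6(1625) = 200 + 975 = 1175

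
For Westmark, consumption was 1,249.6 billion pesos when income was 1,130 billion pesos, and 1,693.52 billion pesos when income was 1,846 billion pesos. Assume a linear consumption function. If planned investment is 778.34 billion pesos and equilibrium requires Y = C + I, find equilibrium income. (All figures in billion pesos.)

MPC = (1693.52 − 1249.6)/(1846 − 1130) = 443.92/716 = 0.62
a = 1249.6 − 0.62(1130) = 549
Equilibrium: Y = 549 + 0.62Y + 778.34
0.38Y = 1327.34, so Y = 1327.34/0.38 = 3493

Y = 3493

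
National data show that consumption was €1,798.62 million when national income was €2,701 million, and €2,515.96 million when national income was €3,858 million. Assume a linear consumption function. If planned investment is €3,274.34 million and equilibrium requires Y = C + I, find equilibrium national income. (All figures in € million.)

Y = 8943

MPC = (2515.96 − 1798.62)/(3858 − 2701) = 717.34/1157 = 0.62
a = 1798.62 − 0.62(2701) = 124
Equilibrium: Y = 124 + 0.62Y + 3274.34
0.38Y = 3398.34, so Y = 3398.34/0.38 = 8943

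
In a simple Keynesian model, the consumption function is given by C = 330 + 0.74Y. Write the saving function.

S = Y − C = Y − (330 + 0.74Y) = -330 + (1 − 0.74)Y

S = -330 + 0.26Y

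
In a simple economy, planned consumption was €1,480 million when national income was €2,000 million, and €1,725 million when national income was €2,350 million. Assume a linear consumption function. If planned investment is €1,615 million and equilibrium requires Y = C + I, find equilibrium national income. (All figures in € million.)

MPC = (1725 − 1480)/(2350 − 2000) = 245/350 = 0.7
a = 1480 − 0.7(2000) = 80
Equilibrium: Y = 80 + 0.7Y + 1615
0.3Y = 1695, so Y = 1695/0.3 = 5650

Y = 5650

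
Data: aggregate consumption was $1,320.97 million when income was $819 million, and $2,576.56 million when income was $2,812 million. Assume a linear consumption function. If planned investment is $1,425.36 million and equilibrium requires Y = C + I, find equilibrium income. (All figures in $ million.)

MPC = (2576.56 − 1320.97)/(2812 − 819) = 1255.59/1993 = 0.63
a = 1320.97 − 0.63(819) = 805
Equilibrium: Y = 805 + 0.63Y + 1425.36
0.37Y = 2230.36, so Y = 2230.36/0.37 = 6028

Y = 6028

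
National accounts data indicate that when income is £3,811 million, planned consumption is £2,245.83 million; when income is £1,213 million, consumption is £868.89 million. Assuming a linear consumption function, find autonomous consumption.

a = 226

MPC = ΔC/ΔY = (2245.83 − 868.89)/(3811 − 1213) = 1376.94/2598 = 0.53
a = C − MPC·Y = 868.89 − 0.53(1213) = 868.89 − 642.89 = 226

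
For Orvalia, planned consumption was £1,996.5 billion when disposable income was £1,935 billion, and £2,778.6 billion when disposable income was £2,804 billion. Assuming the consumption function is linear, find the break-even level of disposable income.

MPC = (2778.6 − 1996.5)/(2804 − 1935) = 782.1/869 = 0.9
a = 1996.5 − 0.9(1935) = 1996.5 − 1741.5 = 255
Break-even: Y = a/(1−MPC) = 255/0.1 = 2550

Y = 2550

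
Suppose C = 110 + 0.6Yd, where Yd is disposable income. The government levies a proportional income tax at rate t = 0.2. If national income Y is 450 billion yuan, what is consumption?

Yd = (1 − 0.2)(450) = 0.8(450) = 360
C = 110 + 0.6(360) = 110 + 216 = 326

C = 326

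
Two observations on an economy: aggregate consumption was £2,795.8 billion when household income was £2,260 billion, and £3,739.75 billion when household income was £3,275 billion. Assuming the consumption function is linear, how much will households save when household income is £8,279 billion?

MPC = (3739.75 − 2795.8)/(3275 − 2260) = 943.95/1015 = 0.93
a = 2795.8 − 0.93(2260) = 2795.8 − 2101.8 = 694
C = 694 + 0.93(8279) = 8393.47
S = 8279 − 8393.47 = -114.47

S = -114.47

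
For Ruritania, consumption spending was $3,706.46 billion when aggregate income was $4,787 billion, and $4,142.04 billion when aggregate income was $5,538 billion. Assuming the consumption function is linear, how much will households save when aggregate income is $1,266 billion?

MPC = (4142.04 − 3706.46)/(5538 − 4787) = 435.58/751 = 0.58
a = 3706.46 − 0.58(4787) = 3706.46 − 2776.46 = 930
C = 930 + 0.58(1266) = 1664.28
S = 1266 − 1664.28 = -398.28

S = -398.28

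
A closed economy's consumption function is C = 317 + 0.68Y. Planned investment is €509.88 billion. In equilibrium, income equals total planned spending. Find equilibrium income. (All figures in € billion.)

Y = 2584

Y = C + I = 317 + 0.68Y + 509.88
Y − 0.68Y = 826.88
0.32Y = 826.88, so Y = 826.88/0.32 = 2584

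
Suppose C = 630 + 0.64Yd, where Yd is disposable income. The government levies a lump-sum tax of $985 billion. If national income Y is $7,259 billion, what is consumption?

C = 4645.36

Yd = Y − T = 7259 − 985 = 6274
C = 630 + 0.64(6274) = 630 + 4015.36 = 4645.36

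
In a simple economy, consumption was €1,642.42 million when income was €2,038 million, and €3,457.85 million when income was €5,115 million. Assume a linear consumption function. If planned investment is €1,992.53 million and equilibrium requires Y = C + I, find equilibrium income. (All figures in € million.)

MPC = (3457.85 − 1642.42)/(5115 − 2038) = 1815.43/3077 = 0.59
a = 1642.42 − 0.59(2038) = 440
Equilibrium: Y = 440 + 0.59Y + 1992.53
0.41Y = 2432.53, so Y = 2432.53/0.41 = 5933

Y = 5933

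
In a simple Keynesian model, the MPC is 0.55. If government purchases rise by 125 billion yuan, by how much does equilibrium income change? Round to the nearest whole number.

ΔY ≈ 278

The multiplier is 1/(1 − MPC) = 1/0.45.
ΔY = 125/0.45 = 277.78 ≈ 278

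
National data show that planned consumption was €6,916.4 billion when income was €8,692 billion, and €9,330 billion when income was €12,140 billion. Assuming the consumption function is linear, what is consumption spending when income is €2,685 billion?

MPC = (9330 − 6916.4)/(12140 − 8692) = 2413.6/3448 = 0.7
a = 6916.4 − 0.7(8692) = 6916.4 − 6084.4 = 832
C = 832 + 0.7(2685) = 832 + 1879.5 = 2711.5

C = 2711.5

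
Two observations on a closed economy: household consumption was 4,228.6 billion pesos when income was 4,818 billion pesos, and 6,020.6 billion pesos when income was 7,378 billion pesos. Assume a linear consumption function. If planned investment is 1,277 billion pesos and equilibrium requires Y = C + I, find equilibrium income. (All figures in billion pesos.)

MPC = (6020.6 − 4228.6)/(7378 − 4818) = 1792/2560 = 0.7
a = 4228.6 − 0.7(4818) = 856
Equilibrium: Y = 856 + 0.7Y + 1277
0.3Y = 2133, so Y = 2133/0.3 = 7110

Y = 7110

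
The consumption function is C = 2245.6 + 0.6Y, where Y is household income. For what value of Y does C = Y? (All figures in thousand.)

At break-even, C = Y: 2245.6 + 0.6Y = Y
0.4Y = 2245.6, so Y = 2245.6/0.4 = 5614

Y = 5614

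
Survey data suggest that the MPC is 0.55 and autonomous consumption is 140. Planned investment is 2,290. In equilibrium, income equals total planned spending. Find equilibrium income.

Y = 5400

Y = C + I = 140 + 0.55Y + 2290
Y − 0.55Y = 2430
0.45Y = 2430, so Y = 2430/0.45 = 5400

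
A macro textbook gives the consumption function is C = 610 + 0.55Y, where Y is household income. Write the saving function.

S = Y − C = Y − (610 + 0.55Y) = -610 + (1 − 0.55)Y

S = -610 + 0.45Y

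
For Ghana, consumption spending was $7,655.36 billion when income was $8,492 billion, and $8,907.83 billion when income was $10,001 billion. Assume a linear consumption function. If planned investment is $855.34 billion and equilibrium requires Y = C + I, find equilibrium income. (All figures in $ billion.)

MPC = (8907.83 − 7655.36)/(10001 − 8492) = 1252.47/1509 = 0.83
a = 7655.36 − 0.83(8492) = 607
Equilibrium: Y = 607 + 0.83Y + 855.34
0.17Y = 1462.34, so Y = 1462.34/0.17 = 8602

Y = 8602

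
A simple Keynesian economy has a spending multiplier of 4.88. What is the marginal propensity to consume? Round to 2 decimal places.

MPC = 0.80

k = 1/(1 − MPC), so 1 − MPC = 1/k = 1/4.88 = 0.2049
MPC = 1 − 0.2049 = 0.80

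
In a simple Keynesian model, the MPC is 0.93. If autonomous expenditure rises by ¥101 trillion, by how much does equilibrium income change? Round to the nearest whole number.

The multiplier is 1/(1 − MPC) = 1/0.07.
ΔY = 101/0.07 = 1442.86 ≈ 1443

ΔY ≈ 1443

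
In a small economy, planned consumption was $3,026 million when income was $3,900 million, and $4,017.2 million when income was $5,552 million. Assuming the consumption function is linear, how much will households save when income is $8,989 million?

MPC = (4017.2 − 3026)/(5552 − 3900) = 991.2/1652 = 0.6
a = 3026 − 0.6(3900) = 3026 − 2340 = 686
C = 686 + 0.6(8989) = 6079.4
S = 8989 − 6079.4 = 2909.6

S = 2909.6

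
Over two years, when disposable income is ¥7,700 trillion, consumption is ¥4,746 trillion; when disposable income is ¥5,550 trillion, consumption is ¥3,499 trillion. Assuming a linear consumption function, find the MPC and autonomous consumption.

MPC = ΔC/ΔY = (4746 − 3499)/(7700 − 5550) = 1247/2150 = 0.58
a = C − MPC·Y = 3499 − 0.58(5550) = 3499 − 3219 = 280

MPC = 0.58; a = 280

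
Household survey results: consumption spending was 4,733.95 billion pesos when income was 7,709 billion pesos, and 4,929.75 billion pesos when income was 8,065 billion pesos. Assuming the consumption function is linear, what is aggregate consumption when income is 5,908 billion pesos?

C = 3743.4

MPC = (4929.75 − 4733.95)/(8065 − 7709) = 195.8/356 = 0.55
a = 4733.95 − 0.55(7709) = 4733.95 − 4239.95 = 494
C = 494 + 0.55(5908) = 494 + 3249.4 = 3743.4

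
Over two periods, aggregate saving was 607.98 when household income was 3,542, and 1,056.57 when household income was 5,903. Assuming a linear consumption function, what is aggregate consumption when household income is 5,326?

C = 4379.06

MPS = ΔS/ΔY = (1056.57 − 607.98)/(5903 − 3542) = 448.59/2361 = 0.19
MPC = 1 − MPS = 0.81
Autonomous saving = 607.98 − 0.19(3542) = -65, so a = 65
C = 65 + 0.81(5326) = 65 + 4314.06 = 4379.06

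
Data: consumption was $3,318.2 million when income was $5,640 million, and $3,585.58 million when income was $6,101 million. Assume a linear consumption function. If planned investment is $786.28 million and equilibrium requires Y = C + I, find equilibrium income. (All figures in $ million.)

Y = 1984

MPC = (3585.58 − 3318.2)/(6101 − 5640) = 267.38/461 = 0.58
a = 3318.2 − 0.58(5640) = 47
Equilibrium: Y = 47 + 0.58Y + 786.28
0.42Y = 833.28, so Y = 833.28/0.42 = 1984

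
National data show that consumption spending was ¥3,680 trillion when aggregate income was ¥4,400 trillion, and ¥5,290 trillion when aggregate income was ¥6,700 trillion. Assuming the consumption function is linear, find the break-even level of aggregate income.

MPC = (5290 − 3680)/(6700 − 4400) = 1610/2300 = 0.7
a = 3680 − 0.7(4400) = 3680 − 3080 = 600
Break-even: Y = a/(1−MPC) = 600/0.3 = 2000

Y = 2000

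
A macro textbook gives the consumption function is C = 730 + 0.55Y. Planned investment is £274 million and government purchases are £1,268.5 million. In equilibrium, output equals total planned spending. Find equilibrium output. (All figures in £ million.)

Y = 5050

Y = C + I + G = 730 + 0.55Y + 274 + 1268.5
Y − 0.55Y = 2272.5
0.45Y = 2272.5, so Y = 2272.5/0.45 = 5050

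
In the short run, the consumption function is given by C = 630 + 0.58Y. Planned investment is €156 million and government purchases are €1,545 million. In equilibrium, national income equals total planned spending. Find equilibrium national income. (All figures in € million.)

Y = C + I + G = 630 + 0.58Y + 156 + 1545
Y − 0.58Y = 2331
0.42Y = 2331, so Y = 2331/0.42 = 5550

Y = 5550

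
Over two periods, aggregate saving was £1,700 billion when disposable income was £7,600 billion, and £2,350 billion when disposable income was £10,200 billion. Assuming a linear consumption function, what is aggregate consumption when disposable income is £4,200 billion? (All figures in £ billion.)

C = 3350

MPS = ΔS/ΔY = (2350 − 1700)/(10200 − 7600) = 650/2600 = 0.25
MPC = 1 − MPS = 0.75
Autonomous saving = 1700 − 0.25(7600) = -200, so a = 200
C = 200 + 0.75(4200) = 200 + 3150 = 3350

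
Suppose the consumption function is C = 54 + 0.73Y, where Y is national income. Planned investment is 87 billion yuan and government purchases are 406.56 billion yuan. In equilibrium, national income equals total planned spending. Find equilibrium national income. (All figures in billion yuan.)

Y = 2028

Y = C + I + G = 54 + 0.73Y + 87 + 406.56
Y − 0.73Y = 547.56
0.27Y = 547.56, so Y = 547.56/0.27 = 2028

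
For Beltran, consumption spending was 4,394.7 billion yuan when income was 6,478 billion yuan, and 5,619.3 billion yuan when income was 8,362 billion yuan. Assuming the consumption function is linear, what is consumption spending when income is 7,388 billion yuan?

C = 4986.2

MPC = (5619.3 − 4394.7)/(8362 − 6478) = 1224.6/1884 = 0.65
a = 4394.7 − 0.65(6478) = 4394.7 − 4210.7 = 184
C = 184 + 0.65(7388) = 184 + 4802.2 = 4986.2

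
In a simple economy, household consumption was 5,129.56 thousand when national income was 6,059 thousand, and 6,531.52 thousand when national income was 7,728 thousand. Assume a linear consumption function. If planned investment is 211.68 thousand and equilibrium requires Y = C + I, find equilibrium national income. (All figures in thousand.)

Y = 1573

MPC = (6531.52 − 5129.56)/(7728 − 6059) = 1401.96/1669 = 0.84
a = 5129.56 − 0.84(6059) = 40
Equilibrium: Y = 40 + 0.84Y + 211.68
0.16Y = 251.68, so Y = 251.68/0.16 = 1573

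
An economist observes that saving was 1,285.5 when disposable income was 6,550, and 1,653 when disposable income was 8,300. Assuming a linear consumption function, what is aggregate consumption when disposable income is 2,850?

C = 2341.5

MPS = ΔS/ΔY = (1653 − 1285.5)/(8300 − 6550) = 367.5/1750 = 0.21
MPC = 1 − MPS = 0.79
Autonomous saving = 1285.5 − 0.21(6550) = -90, so a = 90
C = 90 + 0.79(2850) = 90 + 2251.5 = 2341.5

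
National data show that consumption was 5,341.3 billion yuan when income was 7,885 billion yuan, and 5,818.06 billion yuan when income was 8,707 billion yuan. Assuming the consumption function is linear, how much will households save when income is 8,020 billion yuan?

MPC = (5818.06 − 5341.3)/(8707 − 7885) = 476.76/822 = 0.58
a = 5341.3 − 0.58(7885) = 5341.3 − 4573.3 = 768
C = 768 + 0.58(8020) = 5419.6
S = 8020 − 5419.6 = 2600.4

S = 2600.4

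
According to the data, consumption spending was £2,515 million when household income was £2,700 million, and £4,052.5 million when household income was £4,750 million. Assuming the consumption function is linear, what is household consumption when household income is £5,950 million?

MPC = (4052.5 − 2515)/(4750 − 2700) = 1537.5/2050 = 0.75
a = 2515 − 0.75(2700) = 2515 − 2025 = 490
C = 490 + 0.75(5950) = 490 + 4462.5 = 4952.5

C = 4952.5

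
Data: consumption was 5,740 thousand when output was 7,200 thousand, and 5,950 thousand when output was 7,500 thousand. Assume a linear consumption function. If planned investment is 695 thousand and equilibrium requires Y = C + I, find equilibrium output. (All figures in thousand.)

Y = 4650

MPC = (5950 − 5740)/(7500 − 7200) = 210/300 = 0.7
a = 5740 − 0.7(7200) = 700
Equilibrium: Y = 700 + 0.7Y + 695
0.3Y = 1395, so Y = 1395/0.3 = 4650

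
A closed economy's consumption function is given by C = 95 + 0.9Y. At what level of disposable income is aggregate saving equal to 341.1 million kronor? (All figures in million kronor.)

S = Y − C = -95 + 0.1Y
-95 + 0.1Y = 341.1, so 0.1Y = 436.1 and Y = 4361

Y = 4361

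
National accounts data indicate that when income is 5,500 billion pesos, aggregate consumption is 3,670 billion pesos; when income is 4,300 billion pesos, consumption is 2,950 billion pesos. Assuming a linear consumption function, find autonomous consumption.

a = 370

MPC = ΔC/ΔY = (3670 − 2950)/(5500 − 4300) = 720/1200 = 0.6
a = C − MPC·Y = 2950 − 0.6(4300) = 2950 − 2580 = 370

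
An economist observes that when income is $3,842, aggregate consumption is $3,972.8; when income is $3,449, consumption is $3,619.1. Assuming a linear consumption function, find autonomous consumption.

a = 515

MPC = ΔC/ΔY = (3972.8 − 3619.1)/(3842 − 3449) = 353.7/393 = 0.9
a = C − MPC·Y = 3619.1 − 0.9(3449) = 3619.1 − 3104.1 = 515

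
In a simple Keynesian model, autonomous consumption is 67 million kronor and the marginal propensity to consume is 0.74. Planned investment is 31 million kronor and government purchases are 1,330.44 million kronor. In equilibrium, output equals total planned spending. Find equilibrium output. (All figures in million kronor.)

Y = 5494

Y = C + I + G = 67 + 0.74Y + 31 + 1330.44
Y − 0.74Y = 1428.44
0.26Y = 1428.44, so Y = 1428.44/0.26 = 5494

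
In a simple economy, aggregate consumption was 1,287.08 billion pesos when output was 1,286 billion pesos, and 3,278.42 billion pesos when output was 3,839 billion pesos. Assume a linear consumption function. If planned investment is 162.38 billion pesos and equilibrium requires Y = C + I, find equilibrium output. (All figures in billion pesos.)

MPC = (3278.42 − 1287.08)/(3839 − 1286) = 1991.34/2553 = 0.78
a = 1287.08 − 0.78(1286) = 284
Equilibrium: Y = 284 + 0.78Y + 162.38
0.22Y = 446.38, so Y = 446.38/0.22 = 2029

Y = 2029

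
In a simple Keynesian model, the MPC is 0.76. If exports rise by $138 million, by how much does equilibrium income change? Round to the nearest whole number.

The multiplier is 1/(1 − MPC) = 1/0.24.
ΔY = 138/0.24 = 575.00 ≈ 575

ΔY ≈ 575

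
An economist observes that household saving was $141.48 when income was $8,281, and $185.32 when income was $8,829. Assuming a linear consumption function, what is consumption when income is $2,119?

MPS = ΔS/ΔY = (185.32 − 141.48)/(8829 − 8281) = 43.84/548 = 0.08
MPC = 1 − MPS = 0.92
Autonomous saving = 141.48 − 0.08(8281) = -521, so a = 521
C = 521 + 0.92(2119) = 521 + 1949.48 = 2470.48

C = 2470.48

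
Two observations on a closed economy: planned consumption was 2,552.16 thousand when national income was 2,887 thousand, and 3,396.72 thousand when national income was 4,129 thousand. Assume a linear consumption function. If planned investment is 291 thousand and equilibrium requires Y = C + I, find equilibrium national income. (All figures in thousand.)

Y = 2750

MPC = (3396.72 − 2552.16)/(4129 − 2887) = 844.56/1242 = 0.68
a = 2552.16 − 0.68(2887) = 589
Equilibrium: Y = 589 + 0.68Y + 291
0.32Y = 880, so Y = 880/0.32 = 2750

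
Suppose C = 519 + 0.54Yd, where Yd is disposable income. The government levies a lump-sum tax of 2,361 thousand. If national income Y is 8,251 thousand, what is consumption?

C = 3699.6

Yd = Y − T = 8251 − 2361 = 5890
C = 519 + 0.54(5890) = 519 + 3180.6 = 3699.6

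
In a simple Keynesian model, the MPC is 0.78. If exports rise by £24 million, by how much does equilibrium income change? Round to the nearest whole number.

The multiplier is 1/(1 − MPC) = 1/0.22.
ΔY = 24/0.22 = 109.09 ≈ 109

ΔY ≈ 109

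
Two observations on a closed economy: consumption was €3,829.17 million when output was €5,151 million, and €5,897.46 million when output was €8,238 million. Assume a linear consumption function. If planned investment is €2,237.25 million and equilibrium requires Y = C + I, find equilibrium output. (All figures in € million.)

Y = 7925

MPC = (5897.46 − 3829.17)/(8238 − 5151) = 2068.29/3087 = 0.67
a = 3829.17 − 0.67(5151) = 378
Equilibrium: Y = 378 + 0.67Y + 2237.25
0.33Y = 2615.25, so Y = 2615.25/0.33 = 7925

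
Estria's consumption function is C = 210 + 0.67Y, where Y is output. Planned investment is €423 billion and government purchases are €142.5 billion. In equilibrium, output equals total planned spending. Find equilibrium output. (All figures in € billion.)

Y = 2350

Y = C + I + G = 210 + 0.67Y + 423 + 142.5
Y − 0.67Y = 775.5
0.33Y = 775.5, so Y = 775.5/0.33 = 2350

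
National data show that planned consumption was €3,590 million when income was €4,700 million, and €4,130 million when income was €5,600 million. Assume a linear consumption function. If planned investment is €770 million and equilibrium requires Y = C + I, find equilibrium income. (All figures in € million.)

Y = 3850

MPC = (4130 − 3590)/(5600 − 4700) = 540/900 = 0.6
a = 3590 − 0.6(4700) = 770
Equilibrium: Y = 770 + 0.6Y + 770
0.4Y = 1540, so Y = 1540/0.4 = 3850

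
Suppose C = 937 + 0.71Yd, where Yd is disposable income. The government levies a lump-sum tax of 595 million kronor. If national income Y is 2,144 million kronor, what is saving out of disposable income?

S = -487.79

Yd = Y − T = 2144 − 595 = 1549
C = 937 + 0.71(1549) = 937 + 1099.79 = 2036.79
S = Yd − C = 1549 − 2036.79 = -487.79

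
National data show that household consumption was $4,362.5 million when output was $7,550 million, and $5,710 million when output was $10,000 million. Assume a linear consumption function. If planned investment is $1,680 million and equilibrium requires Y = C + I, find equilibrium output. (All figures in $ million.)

Y = 4200

MPC = (5710 − 4362.5)/(10000 − 7550) = 1347.5/2450 = 0.55
a = 4362.5 − 0.55(7550) = 210
Equilibrium: Y = 210 + 0.55Y + 1680
0.45Y = 1890, so Y = 1890/0.45 = 4200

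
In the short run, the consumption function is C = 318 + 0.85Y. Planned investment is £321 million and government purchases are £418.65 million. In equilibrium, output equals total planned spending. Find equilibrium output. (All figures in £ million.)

Y = C + I + G = 318 + 0.85Y + 321 + 418.65
Y − 0.85Y = 1057.65
0.15Y = 1057.65, so Y = 1057.65/0.15 = 7051

Y = 7051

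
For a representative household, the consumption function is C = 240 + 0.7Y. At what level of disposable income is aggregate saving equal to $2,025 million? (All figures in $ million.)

Y = 7550

S = Y − C = -240 + 0.3Y
-240 + 0.3Y = 2025, so 0.3Y = 2265 and Y = 7550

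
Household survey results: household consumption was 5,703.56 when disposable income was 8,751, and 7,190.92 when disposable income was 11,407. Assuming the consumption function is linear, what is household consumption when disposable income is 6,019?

C = 4173.64

MPC = (7190.92 − 5703.56)/(11407 − 8751) = 1487.36/2656 = 0.56
a = 5703.56 − 0.56(8751) = 5703.56 − 4900.56 = 803
C = 803 + 0.56(6019) = 803 + 3370.64 = 4173.64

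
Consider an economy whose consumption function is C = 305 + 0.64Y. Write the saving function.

S = Y − C = Y − (305 + 0.64Y) = -305 + (1 − 0.64)Y

S = -305 + 0.36Y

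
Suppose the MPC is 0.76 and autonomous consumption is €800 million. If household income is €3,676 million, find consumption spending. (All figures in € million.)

C = 800 + 0.76(3676) = 800 + 2793.76 = 3593.76

C = 3593.76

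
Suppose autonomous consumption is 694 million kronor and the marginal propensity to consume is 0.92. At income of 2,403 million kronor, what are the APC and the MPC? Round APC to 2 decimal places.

APC = 1.21; MPC = 0.92

MPC = 0.92 (the slope of the consumption function)
C = 694 + 0.92(2403) = 2904.76, so APC = 2904.76/2403 = 1.21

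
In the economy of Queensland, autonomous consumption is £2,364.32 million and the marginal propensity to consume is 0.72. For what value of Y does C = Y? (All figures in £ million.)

Y = 8444

At break-even, C = Y: 2364.32 + 0.72Y = Y
0.28Y = 2364.32, so Y = 2364.32/0.28 = 8444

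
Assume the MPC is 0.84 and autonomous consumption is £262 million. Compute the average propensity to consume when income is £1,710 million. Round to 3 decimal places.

APC = 0.993

C = 262 + 0.84(1710) = 1698.4
APC = C/Y = 1698.4/1710 = 0.993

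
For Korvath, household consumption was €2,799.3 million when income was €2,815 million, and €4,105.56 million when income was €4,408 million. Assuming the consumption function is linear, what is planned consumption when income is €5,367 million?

MPC = (4105.56 − 2799.3)/(4408 − 2815) = 1306.26/1593 = 0.82
a = 2799.3 − 0.82(2815) = 2799.3 − 2308.3 = 491
C = 491 + 0.82(5367) = 491 + 4400.94 = 4891.94

C = 4891.94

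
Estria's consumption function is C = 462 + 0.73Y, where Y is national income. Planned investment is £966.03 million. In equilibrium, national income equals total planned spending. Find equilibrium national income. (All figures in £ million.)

Y = 5289

Y = C + I = 462 + 0.73Y + 966.03
Y − 0.73Y = 1428.03
0.27Y = 1428.03, so Y = 1428.03/0.27 = 5289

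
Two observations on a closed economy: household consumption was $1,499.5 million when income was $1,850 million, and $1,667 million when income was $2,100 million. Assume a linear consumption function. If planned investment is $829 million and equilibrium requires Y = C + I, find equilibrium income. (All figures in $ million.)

MPC = (1667 − 1499.5)/(2100 − 1850) = 167.5/250 = 0.67
a = 1499.5 − 0.67(1850) = 260
Equilibrium: Y = 260 + 0.67Y + 829
0.33Y = 1089, so Y = 1089/0.33 = 3300

Y = 3300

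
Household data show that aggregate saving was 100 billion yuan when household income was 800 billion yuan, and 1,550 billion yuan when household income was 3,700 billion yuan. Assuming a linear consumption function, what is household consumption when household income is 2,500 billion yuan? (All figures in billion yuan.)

C = 1550

MPS = ΔS/ΔY = (1550 − 100)/(3700 − 800) = 1450/2900 = 0.5
MPC = 1 − MPS = 0.5
Autonomous saving = 100 − 0.5(800) = -300, so a = 300
C = 300 + 0.5(2500) = 300 + 1250 = 1550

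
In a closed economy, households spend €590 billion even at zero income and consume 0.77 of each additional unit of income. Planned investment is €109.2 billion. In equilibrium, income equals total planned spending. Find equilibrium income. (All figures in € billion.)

Y = 3040

Y = C + I = 590 + 0.77Y + 109.2
Y − 0.77Y = 699.2
0.23Y = 699.2, so Y = 699.2/0.23 = 3040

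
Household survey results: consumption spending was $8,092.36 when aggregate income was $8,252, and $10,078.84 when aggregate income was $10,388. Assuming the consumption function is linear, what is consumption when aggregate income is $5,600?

MPC = (10078.84 − 8092.36)/(10388 − 8252) = 1986.48/2136 = 0.93
a = 8092.36 − 0.93(8252) = 8092.36 − 7674.36 = 418
C = 418 + 0.93(5600) = 418 + 5208 = 5626

C = 5626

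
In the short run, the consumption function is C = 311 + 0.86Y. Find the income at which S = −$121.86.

S = Y − C = -311 + 0.14Y
-311 + 0.14Y = -121.86, so 0.14Y = 189.14 and Y = 1351

Y = 1351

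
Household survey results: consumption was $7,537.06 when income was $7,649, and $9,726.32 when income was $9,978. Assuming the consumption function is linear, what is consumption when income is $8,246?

MPC = (9726.32 − 7537.06)/(9978 − 7649) = 2189.26/2329 = 0.94
a = 7537.06 − 0.94(7649) = 7537.06 − 7190.06 = 347
C = 347 + 0.94(8246) = 347 + 7751.24 = 8098.24

C = 8098.24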